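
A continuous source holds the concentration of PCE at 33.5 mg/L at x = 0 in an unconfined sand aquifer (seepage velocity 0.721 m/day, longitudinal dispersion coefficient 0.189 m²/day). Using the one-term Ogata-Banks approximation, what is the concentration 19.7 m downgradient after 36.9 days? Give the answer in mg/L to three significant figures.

32.4 mg/L

For a continuous step input, C/C₀ ≈ ½·erfc((x−vt)/(2√(Dt))).
vt = 0.721 × 36.9 = 26.6049 m and 2√(Dt) = 2√(0.189 × 36.9) = 5.282 m.
Argument (x−vt)/(2√(Dt)) = (19.7 − 26.6049)/5.282 = -1.307; ½·erfc(-1.307) = 0.9677.
C = 33.5 × 0.9677 = 32.4 mg/L.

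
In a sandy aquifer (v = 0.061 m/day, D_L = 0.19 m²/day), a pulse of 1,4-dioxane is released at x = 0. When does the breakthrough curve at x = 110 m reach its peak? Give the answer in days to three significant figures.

1750 days

For the 1D instantaneous-source solution, setting ∂C/∂t = 0 at fixed x gives v²t² + 2Dt − x² = 0, so t = (√(D² + v²x²) − D)/v².
√(D² + v²x²) = √(0.19² + 0.061² × 110²) = 6.713; v² = 0.003721.
t = (6.713 − 0.19)/0.003721 = 1750 days (vs. the pure-advection estimate x/v = 1800 d).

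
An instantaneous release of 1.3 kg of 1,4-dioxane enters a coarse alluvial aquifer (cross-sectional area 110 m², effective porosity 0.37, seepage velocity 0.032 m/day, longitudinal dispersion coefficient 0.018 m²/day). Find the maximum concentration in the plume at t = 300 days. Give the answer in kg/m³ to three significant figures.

0.00388 kg/m³

The peak of an instantaneous 1D plume sits at x = vt; there the Gaussian factor is 1 and C_max = M/(n_e·A·√(4πDt)), where n_e·A is the pore area the mass is dissolved in.
√(4πDt) = √(4π × 0.018 × 300) = 8.238 m, so C_max = 1.3/(0.37 × 110 × 8.238) = 0.00388 kg/m³.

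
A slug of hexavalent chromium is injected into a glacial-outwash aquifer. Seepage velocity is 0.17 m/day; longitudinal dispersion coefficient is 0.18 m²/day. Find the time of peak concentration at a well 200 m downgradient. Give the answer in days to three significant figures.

For the 1D instantaneous-source solution, setting ∂C/∂t = 0 at fixed x gives v²t² + 2Dt − x² = 0, so t = (√(D² + v²x²) − D)/v².
√(D² + v²x²) = √(0.18² + 0.17² × 200²) = 34.00; v² = 0.0289.
t = (34.00 − 0.18)/0.0289 = 1170 days (vs. the pure-advection estimate x/v = 1180 d).

1170 days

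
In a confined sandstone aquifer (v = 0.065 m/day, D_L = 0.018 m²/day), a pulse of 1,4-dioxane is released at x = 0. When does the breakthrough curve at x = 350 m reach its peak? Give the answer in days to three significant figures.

5380 days

For the 1D instantaneous-source solution, setting ∂C/∂t = 0 at fixed x gives v²t² + 2Dt − x² = 0, so t = (√(D² + v²x²) − D)/v².
√(D² + v²x²) = √(0.018² + 0.065² × 350²) = 22.75; v² = 0.004225.
t = (22.75 − 0.018)/0.004225 = 5380 days (vs. the pure-advection estimate x/v = 5380 d).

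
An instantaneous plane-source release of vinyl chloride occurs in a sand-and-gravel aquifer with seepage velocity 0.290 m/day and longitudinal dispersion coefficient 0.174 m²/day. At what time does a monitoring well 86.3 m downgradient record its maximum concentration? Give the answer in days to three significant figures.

For the 1D instantaneous-source solution, setting ∂C/∂t = 0 at fixed x gives v²t² + 2Dt − x² = 0, so t = (√(D² + v²x²) − D)/v².
√(D² + v²x²) = √(0.174² + 0.290² × 86.3²) = 25.03; v² = 0.0841.
t = (25.03 − 0.174)/0.0841 = 296 days (vs. the pure-advection estimate x/v = 298 d).

296 days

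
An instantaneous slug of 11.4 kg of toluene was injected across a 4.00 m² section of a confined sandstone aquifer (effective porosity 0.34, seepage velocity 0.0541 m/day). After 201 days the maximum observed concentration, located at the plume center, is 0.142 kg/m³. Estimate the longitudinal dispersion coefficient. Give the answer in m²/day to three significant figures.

1.38 m²/day

At the plume center C_max = M/(n_e·A·√(4πDt)), so D = M²/(4πt·(n_e·A·C_max)²).
n_e·A·C_max = 0.34 × 4.00 × 0.142 = 0.1931 kg/m.
D = 11.4²/(4π × 201 × 0.1931²) = 1.38 m²/day.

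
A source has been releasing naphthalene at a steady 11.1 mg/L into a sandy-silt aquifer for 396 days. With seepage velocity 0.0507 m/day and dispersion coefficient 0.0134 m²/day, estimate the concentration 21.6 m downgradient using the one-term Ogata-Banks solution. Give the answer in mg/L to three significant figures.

For a continuous step input, C/C₀ ≈ ½·erfc((x−vt)/(2√(Dt))).
vt = 0.0507 × 396 = 20.0772 m and 2√(Dt) = 2√(0.0134 × 396) = 4.607 m.
Argument (x−vt)/(2√(Dt)) = (21.6 − 20.0772)/4.607 = 0.3305; ½·erfc(0.3305) = 0.3201.
C = 11.1 × 0.3201 = 3.55 mg/L.

3.55 mg/L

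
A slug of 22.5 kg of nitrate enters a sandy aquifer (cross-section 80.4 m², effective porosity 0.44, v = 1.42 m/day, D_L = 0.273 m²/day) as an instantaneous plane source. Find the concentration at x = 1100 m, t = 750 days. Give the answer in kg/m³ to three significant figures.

For an instantaneous plane source, C(x,t) = M/(n_e·A·√(4πDt)) · exp(−(x−vt)²/(4Dt)), with n_e·A the pore (flow) area.
Plume center vt = 1.42 × 750 = 1065 m, so the well at 1100 m is 35 m downgradient of the peak.
√(4πDt) = 50.72 m, giving peak height M/(n_e·A·√(4πDt)) = 22.5/(0.44 × 80.4 × 50.72) = 0.01254 kg/m³.
(x−vt)²/(4Dt) = (35)²/(4 × 0.273 × 750) = 1.496; exp(−1.496) = 0.2240.
C = 0.01254 × 0.2240 = 0.00281 kg/m³.

0.00281 kg/m³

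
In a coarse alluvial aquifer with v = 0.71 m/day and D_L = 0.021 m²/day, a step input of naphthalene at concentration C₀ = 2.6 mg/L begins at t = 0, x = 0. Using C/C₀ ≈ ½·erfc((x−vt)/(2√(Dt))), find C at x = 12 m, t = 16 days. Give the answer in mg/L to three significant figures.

For a continuous step input, C/C₀ ≈ ½·erfc((x−vt)/(2√(Dt))).
vt = 0.71 × 16 = 11.36 m and 2√(Dt) = 2√(0.021 × 16) = 1.159 m.
Argument (x−vt)/(2√(Dt)) = (12 − 11.36)/1.159 = 0.5522; ½·erfc(0.5522) = 0.2174.
C = 2.6 × 0.2174 = 0.565 mg/L.

0.565 mg/L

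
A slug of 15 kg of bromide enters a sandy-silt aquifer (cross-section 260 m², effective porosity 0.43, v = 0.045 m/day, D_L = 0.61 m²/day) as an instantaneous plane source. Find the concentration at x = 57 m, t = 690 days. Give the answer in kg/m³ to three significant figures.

For an instantaneous plane source, C(x,t) = M/(n_e·A·√(4πDt)) · exp(−(x−vt)²/(4Dt)), with n_e·A the pore (flow) area.
Plume center vt = 0.045 × 690 = 31.05 m, so the well at 57 m is 25.95 m downgradient of the peak.
√(4πDt) = 72.73 m, giving peak height M/(n_e·A·√(4πDt)) = 15/(0.43 × 260 × 72.73) = 0.001845 kg/m³.
(x−vt)²/(4Dt) = (25.95)²/(4 × 0.61 × 690) = 0.4000; exp(−0.4000) = 0.6703.
C = 0.001845 × 0.6703 = 0.00124 kg/m³.

0.00124 kg/m³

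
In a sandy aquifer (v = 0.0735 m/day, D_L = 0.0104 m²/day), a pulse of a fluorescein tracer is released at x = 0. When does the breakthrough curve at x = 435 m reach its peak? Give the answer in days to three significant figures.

For the 1D instantaneous-source solution, setting ∂C/∂t = 0 at fixed x gives v²t² + 2Dt − x² = 0, so t = (√(D² + v²x²) − D)/v².
√(D² + v²x²) = √(0.0104² + 0.0735² × 435²) = 31.97; v² = 0.00540225.
t = (31.97 − 0.0104)/0.00540225 = 5920 days (vs. the pure-advection estimate x/v = 5920 d).

5920 days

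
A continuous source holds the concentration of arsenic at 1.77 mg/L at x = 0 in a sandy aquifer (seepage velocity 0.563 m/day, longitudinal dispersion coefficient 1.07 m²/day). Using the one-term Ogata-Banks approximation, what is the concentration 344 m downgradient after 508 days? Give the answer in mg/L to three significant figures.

For a continuous step input, C/C₀ ≈ ½·erfc((x−vt)/(2√(Dt))).
vt = 0.563 × 508 = 286.004 m and 2√(Dt) = 2√(1.07 × 508) = 46.63 m.
Argument (x−vt)/(2√(Dt)) = (344 − 286.004)/46.63 = 1.244; ½·erfc(1.244) = 0.03926.
C = 1.77 × 0.03926 = 0.0695 mg/L.

0.0695 mg/L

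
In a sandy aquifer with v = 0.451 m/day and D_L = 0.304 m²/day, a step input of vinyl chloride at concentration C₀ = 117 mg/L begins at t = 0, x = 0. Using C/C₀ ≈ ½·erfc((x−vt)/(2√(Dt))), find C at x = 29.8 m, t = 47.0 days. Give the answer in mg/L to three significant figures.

For a continuous step input, C/C₀ ≈ ½·erfc((x−vt)/(2√(Dt))).
vt = 0.451 × 47.0 = 21.197 m and 2√(Dt) = 2√(0.304 × 47.0) = 7.560 m.
Argument (x−vt)/(2√(Dt)) = (29.8 − 21.197)/7.560 = 1.138; ½·erfc(1.138) = 0.05377.
C = 117 × 0.05377 = 6.29 mg/L.

6.29 mg/L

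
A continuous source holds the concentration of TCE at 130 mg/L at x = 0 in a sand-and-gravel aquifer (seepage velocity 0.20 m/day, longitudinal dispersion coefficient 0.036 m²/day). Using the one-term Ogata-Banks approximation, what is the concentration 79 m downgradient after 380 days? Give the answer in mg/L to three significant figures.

36.8 mg/L

For a continuous step input, C/C₀ ≈ ½·erfc((x−vt)/(2√(Dt))).
vt = 0.20 × 380 = 76 m and 2√(Dt) = 2√(0.036 × 380) = 7.397 m.
Argument (x−vt)/(2√(Dt)) = (79 − 76)/7.397 = 0.4056; ½·erfc(0.4056) = 0.2831.
C = 130 × 0.2831 = 36.8 mg/L.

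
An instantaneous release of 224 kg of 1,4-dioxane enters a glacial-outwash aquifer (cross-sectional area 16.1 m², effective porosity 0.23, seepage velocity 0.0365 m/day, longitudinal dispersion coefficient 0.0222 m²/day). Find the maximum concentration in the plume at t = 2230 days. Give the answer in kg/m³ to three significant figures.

The peak of an instantaneous 1D plume sits at x = vt; there the Gaussian factor is 1 and C_max = M/(n_e·A·√(4πDt)), where n_e·A is the pore area the mass is dissolved in.
√(4πDt) = √(4π × 0.0222 × 2230) = 24.94 m, so C_max = 224/(0.23 × 16.1 × 24.94) = 2.43 kg/m³.

2.43 kg/m³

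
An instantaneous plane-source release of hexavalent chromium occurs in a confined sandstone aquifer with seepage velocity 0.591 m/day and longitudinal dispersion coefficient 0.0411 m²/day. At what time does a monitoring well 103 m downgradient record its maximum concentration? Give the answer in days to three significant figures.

174 days

For the 1D instantaneous-source solution, setting ∂C/∂t = 0 at fixed x gives v²t² + 2Dt − x² = 0, so t = (√(D² + v²x²) − D)/v².
√(D² + v²x²) = √(0.0411² + 0.591² × 103²) = 60.87; v² = 0.349281.
t = (60.87 − 0.0411)/0.349281 = 174 days (vs. the pure-advection estimate x/v = 174 d).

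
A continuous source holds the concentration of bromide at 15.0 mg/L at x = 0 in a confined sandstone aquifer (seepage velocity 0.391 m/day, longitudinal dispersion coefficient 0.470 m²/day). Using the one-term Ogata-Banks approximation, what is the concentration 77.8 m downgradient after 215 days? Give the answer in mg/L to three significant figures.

For a continuous step input, C/C₀ ≈ ½·erfc((x−vt)/(2√(Dt))).
vt = 0.391 × 215 = 84.065 m and 2√(Dt) = 2√(0.470 × 215) = 20.10 m.
Argument (x−vt)/(2√(Dt)) = (77.8 − 84.065)/20.10 = -0.3117; ½·erfc(-0.3117) = 0.6703.
C = 15.0 × 0.6703 = 10.1 mg/L.

10.1 mg/L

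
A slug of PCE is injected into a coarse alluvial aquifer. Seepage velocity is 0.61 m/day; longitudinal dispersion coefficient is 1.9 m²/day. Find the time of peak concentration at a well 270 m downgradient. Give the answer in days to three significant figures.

438 days

For the 1D instantaneous-source solution, setting ∂C/∂t = 0 at fixed x gives v²t² + 2Dt − x² = 0, so t = (√(D² + v²x²) − D)/v².
√(D² + v²x²) = √(1.9² + 0.61² × 270²) = 164.7; v² = 0.3721.
t = (164.7 − 1.9)/0.3721 = 438 days (vs. the pure-advection estimate x/v = 443 d).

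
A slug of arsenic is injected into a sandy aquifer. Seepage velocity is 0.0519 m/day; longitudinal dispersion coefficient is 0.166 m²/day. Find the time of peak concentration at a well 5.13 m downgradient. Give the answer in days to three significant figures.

54.9 days

For the 1D instantaneous-source solution, setting ∂C/∂t = 0 at fixed x gives v²t² + 2Dt − x² = 0, so t = (√(D² + v²x²) − D)/v².
√(D² + v²x²) = √(0.166² + 0.0519² × 5.13²) = 0.3138; v² = 0.00269361.
t = (0.3138 − 0.166)/0.00269361 = 54.9 days (vs. the pure-advection estimate x/v = 98.8 d).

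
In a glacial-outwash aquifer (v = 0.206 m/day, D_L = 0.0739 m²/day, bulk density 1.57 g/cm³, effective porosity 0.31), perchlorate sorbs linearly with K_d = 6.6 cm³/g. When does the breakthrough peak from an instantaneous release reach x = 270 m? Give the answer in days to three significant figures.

Retardation factor R = 1 + ρ_b·K_d/n = 1 + 1.57 × 6.6/0.31 = 34.43.
Sorption retards both mechanisms: v_R = v/R = 0.005983 m/day, D_R = D/R = 0.002146 m²/day.
Peak time from v_R²t² + 2D_R t − x² = 0: t = (√(D_R² + v_R²x²) − D_R)/v_R².
√(D_R² + v_R²x²) = √(0.002146² + 0.005983² × 270²) = 1.615; v_R² = 3.580e-05.
t = (1.615 − 0.002146)/3.580e-05 = 45100 days.

45100 days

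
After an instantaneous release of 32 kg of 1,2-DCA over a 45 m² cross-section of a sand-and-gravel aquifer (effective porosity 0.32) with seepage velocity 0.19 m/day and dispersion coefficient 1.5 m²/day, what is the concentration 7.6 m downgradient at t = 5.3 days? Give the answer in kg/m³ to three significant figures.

0.0567 kg/m³

For an instantaneous plane source, C(x,t) = M/(n_e·A·√(4πDt)) · exp(−(x−vt)²/(4Dt)), with n_e·A the pore (flow) area.
Plume center vt = 0.19 × 5.3 = 1.007 m, so the well at 7.6 m is 6.593 m downgradient of the peak.
√(4πDt) = 9.995 m, giving peak height M/(n_e·A·√(4πDt)) = 32/(0.32 × 45 × 9.995) = 0.2223 kg/m³.
(x−vt)²/(4Dt) = (6.593)²/(4 × 1.5 × 5.3) = 1.367; exp(−1.367) = 0.2549.
C = 0.2223 × 0.2549 = 0.0567 kg/m³.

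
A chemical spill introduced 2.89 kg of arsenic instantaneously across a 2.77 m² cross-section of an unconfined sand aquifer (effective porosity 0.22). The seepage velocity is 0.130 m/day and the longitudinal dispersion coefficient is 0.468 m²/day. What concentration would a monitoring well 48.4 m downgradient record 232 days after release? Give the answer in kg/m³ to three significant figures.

0.0597 kg/m³

For an instantaneous plane source, C(x,t) = M/(n_e·A·√(4πDt)) · exp(−(x−vt)²/(4Dt)), with n_e·A the pore (flow) area.
Plume center vt = 0.130 × 232 = 30.16 m, so the well at 48.4 m is 18.24 m downgradient of the peak.
√(4πDt) = 36.94 m, giving peak height M/(n_e·A·√(4πDt)) = 2.89/(0.22 × 2.77 × 36.94) = 0.1284 kg/m³.
(x−vt)²/(4Dt) = (18.24)²/(4 × 0.468 × 232) = 0.7660; exp(−0.7660) = 0.4649.
C = 0.1284 × 0.4649 = 0.0597 kg/m³.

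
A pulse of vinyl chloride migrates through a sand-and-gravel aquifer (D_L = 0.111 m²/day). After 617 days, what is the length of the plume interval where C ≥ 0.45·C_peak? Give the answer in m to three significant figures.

The plume is Gaussian with σ = √(2Dt) = √(2 × 0.111 × 617) = 11.70 m.
C/C_peak = exp(−Δx²/(2σ²)) = 0.45 ⇒ Δx = σ·√(−2 ln 0.45) = 11.70 × 1.264 = 14.79 m.
Width = 2Δx = 29.6 m.

29.6 m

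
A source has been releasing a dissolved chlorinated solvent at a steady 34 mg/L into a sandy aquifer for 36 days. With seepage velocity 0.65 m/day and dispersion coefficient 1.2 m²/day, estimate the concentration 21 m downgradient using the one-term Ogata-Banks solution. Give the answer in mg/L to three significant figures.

20.5 mg/L

For a continuous step input, C/C₀ ≈ ½·erfc((x−vt)/(2√(Dt))).
vt = 0.65 × 36 = 23.4 m and 2√(Dt) = 2√(1.2 × 36) = 13.15 m.
Argument (x−vt)/(2√(Dt)) = (21 − 23.4)/13.15 = -0.1825; ½·erfc(-0.1825) = 0.6018.
C = 34 × 0.6018 = 20.5 mg/L.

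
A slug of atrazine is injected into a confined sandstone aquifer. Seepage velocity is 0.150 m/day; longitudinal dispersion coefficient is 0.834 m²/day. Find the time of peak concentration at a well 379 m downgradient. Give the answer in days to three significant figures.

2490 days

For the 1D instantaneous-source solution, setting ∂C/∂t = 0 at fixed x gives v²t² + 2Dt − x² = 0, so t = (√(D² + v²x²) − D)/v².
√(D² + v²x²) = √(0.834² + 0.150² × 379²) = 56.86; v² = 0.0225.
t = (56.86 − 0.834)/0.0225 = 2490 days (vs. the pure-advection estimate x/v = 2530 d).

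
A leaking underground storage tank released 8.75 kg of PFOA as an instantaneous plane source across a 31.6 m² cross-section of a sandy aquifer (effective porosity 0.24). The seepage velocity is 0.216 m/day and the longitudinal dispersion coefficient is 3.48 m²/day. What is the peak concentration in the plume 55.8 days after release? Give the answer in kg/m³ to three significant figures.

The peak of an instantaneous 1D plume sits at x = vt; there the Gaussian factor is 1 and C_max = M/(n_e·A·√(4πDt)), where n_e·A is the pore area the mass is dissolved in.
√(4πDt) = √(4π × 3.48 × 55.8) = 49.40 m, so C_max = 8.75/(0.24 × 31.6 × 49.40) = 0.0234 kg/m³.

0.0234 kg/m³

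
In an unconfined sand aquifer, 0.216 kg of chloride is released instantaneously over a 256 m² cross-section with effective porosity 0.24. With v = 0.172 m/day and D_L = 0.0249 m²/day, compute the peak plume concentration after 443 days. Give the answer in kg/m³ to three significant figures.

0.000299 kg/m³

The peak of an instantaneous 1D plume sits at x = vt; there the Gaussian factor is 1 and C_max = M/(n_e·A·√(4πDt)), where n_e·A is the pore area the mass is dissolved in.
√(4πDt) = √(4π × 0.0249 × 443) = 11.77 m, so C_max = 0.216/(0.24 × 256 × 11.77) = 0.000299 kg/m³.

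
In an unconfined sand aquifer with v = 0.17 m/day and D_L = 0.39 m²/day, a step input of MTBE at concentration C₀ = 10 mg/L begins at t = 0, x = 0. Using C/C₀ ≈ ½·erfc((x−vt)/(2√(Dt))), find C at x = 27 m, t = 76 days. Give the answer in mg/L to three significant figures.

0.337 mg/L

For a continuous step input, C/C₀ ≈ ½·erfc((x−vt)/(2√(Dt))).
vt = 0.17 × 76 = 12.92 m and 2√(Dt) = 2√(0.39 × 76) = 10.89 m.
Argument (x−vt)/(2√(Dt)) = (27 − 12.92)/10.89 = 1.293; ½·erfc(1.293) = 0.03373.
C = 10 × 0.03373 = 0.337 mg/L.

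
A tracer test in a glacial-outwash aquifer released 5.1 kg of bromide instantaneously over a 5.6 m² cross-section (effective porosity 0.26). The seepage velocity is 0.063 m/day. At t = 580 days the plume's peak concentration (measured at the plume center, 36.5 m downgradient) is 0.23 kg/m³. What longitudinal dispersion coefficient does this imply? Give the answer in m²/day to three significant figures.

0.0318 m²/day

At the plume center C_max = M/(n_e·A·√(4πDt)), so D = M²/(4πt·(n_e·A·C_max)²).
n_e·A·C_max = 0.26 × 5.6 × 0.23 = 0.3349 kg/m.
D = 5.1²/(4π × 580 × 0.3349²) = 0.0318 m²/day.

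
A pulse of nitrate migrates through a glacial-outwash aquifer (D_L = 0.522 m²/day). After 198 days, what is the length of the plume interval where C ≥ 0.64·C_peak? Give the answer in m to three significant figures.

The plume is Gaussian with σ = √(2Dt) = √(2 × 0.522 × 198) = 14.38 m.
C/C_peak = exp(−Δx²/(2σ²)) = 0.64 ⇒ Δx = σ·√(−2 ln 0.64) = 14.38 × 0.9448 = 13.59 m.
Width = 2Δx = 27.2 m.

27.2 m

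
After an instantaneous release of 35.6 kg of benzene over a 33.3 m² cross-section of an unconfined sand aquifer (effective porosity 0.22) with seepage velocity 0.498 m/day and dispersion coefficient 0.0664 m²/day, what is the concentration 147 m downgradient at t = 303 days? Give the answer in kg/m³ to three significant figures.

For an instantaneous plane source, C(x,t) = M/(n_e·A·√(4πDt)) · exp(−(x−vt)²/(4Dt)), with n_e·A the pore (flow) area.
Plume center vt = 0.498 × 303 = 150.894 m, so the well at 147 m is 3.894 m upgradient of the peak.
√(4πDt) = 15.90 m, giving peak height M/(n_e·A·√(4πDt)) = 35.6/(0.22 × 33.3 × 15.90) = 0.3056 kg/m³.
(x−vt)²/(4Dt) = (-3.894)²/(4 × 0.0664 × 303) = 0.1884; exp(−0.1884) = 0.8283.
C = 0.3056 × 0.8283 = 0.253 kg/m³.

0.253 kg/m³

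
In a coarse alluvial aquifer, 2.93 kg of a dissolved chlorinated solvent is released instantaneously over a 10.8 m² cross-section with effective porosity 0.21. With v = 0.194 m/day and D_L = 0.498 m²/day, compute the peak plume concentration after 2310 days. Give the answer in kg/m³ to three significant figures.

The peak of an instantaneous 1D plume sits at x = vt; there the Gaussian factor is 1 and C_max = M/(n_e·A·√(4πDt)), where n_e·A is the pore area the mass is dissolved in.
√(4πDt) = √(4π × 0.498 × 2310) = 120.2 m, so C_max = 2.93/(0.21 × 10.8 × 120.2) = 0.0107 kg/m³.

0.0107 kg/m³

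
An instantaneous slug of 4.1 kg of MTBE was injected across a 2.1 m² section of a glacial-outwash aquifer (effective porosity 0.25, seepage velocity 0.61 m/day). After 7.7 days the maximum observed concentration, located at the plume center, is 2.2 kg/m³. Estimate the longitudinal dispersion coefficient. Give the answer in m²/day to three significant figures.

0.130 m²/day

At the plume center C_max = M/(n_e·A·√(4πDt)), so D = M²/(4πt·(n_e·A·C_max)²).
n_e·A·C_max = 0.25 × 2.1 × 2.2 = 1.155 kg/m.
D = 4.1²/(4π × 7.7 × 1.155²) = 0.130 m²/day.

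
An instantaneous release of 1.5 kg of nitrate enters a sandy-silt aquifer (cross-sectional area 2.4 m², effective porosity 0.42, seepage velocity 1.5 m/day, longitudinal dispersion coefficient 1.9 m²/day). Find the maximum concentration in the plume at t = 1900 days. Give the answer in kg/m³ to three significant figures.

The peak of an instantaneous 1D plume sits at x = vt; there the Gaussian factor is 1 and C_max = M/(n_e·A·√(4πDt)), where n_e·A is the pore area the mass is dissolved in.
√(4πDt) = √(4π × 1.9 × 1900) = 213.0 m, so C_max = 1.5/(0.42 × 2.4 × 213.0) = 0.00699 kg/m³.

0.00699 kg/m³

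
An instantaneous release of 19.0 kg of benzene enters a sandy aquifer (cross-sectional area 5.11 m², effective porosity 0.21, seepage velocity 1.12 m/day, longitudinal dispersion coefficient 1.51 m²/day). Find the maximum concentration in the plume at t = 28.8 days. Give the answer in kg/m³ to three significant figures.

The peak of an instantaneous 1D plume sits at x = vt; there the Gaussian factor is 1 and C_max = M/(n_e·A·√(4πDt)), where n_e·A is the pore area the mass is dissolved in.
√(4πDt) = √(4π × 1.51 × 28.8) = 23.38 m, so C_max = 19.0/(0.21 × 5.11 × 23.38) = 0.757 kg/m³.

0.757 kg/m³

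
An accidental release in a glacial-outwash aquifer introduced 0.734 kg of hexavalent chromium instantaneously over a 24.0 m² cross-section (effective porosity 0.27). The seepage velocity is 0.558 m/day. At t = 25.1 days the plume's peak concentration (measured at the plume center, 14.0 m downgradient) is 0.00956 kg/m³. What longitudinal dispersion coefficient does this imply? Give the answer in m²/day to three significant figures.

At the plume center C_max = M/(n_e·A·√(4πDt)), so D = M²/(4πt·(n_e·A·C_max)²).
n_e·A·C_max = 0.27 × 24.0 × 0.00956 = 0.06195 kg/m.
D = 0.734²/(4π × 25.1 × 0.06195²) = 0.445 m²/day.

0.445 m²/day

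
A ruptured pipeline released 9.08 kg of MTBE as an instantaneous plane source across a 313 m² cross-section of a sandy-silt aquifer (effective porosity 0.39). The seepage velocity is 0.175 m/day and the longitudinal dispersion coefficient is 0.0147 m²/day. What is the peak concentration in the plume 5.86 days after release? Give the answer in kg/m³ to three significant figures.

The peak of an instantaneous 1D plume sits at x = vt; there the Gaussian factor is 1 and C_max = M/(n_e·A·√(4πDt)), where n_e·A is the pore area the mass is dissolved in.
√(4πDt) = √(4π × 0.0147 × 5.86) = 1.040 m, so C_max = 9.08/(0.39 × 313 × 1.040) = 0.0715 kg/m³.

0.0715 kg/m³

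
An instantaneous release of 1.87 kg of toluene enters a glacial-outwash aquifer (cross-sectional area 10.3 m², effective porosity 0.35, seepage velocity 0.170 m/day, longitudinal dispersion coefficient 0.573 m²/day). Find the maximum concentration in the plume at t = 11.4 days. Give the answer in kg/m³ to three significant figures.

0.0573 kg/m³

The peak of an instantaneous 1D plume sits at x = vt; there the Gaussian factor is 1 and C_max = M/(n_e·A·√(4πDt)), where n_e·A is the pore area the mass is dissolved in.
√(4πDt) = √(4π × 0.573 × 11.4) = 9.060 m, so C_max = 1.87/(0.35 × 10.3 × 9.060) = 0.0573 kg/m³.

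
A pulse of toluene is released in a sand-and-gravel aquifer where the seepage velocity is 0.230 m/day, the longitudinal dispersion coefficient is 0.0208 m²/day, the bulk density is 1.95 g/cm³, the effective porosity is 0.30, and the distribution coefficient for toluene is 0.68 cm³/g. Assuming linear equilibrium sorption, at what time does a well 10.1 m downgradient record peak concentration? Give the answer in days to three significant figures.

Retardation factor R = 1 + ρ_b·K_d/n = 1 + 1.95 × 0.68/0.30 = 5.420.
Sorption retards both mechanisms: v_R = v/R = 0.04244 m/day, D_R = D/R = 0.003838 m²/day.
Peak time from v_R²t² + 2D_R t − x² = 0: t = (√(D_R² + v_R²x²) − D_R)/v_R².
√(D_R² + v_R²x²) = √(0.003838² + 0.04244² × 10.1²) = 0.4287; v_R² = 0.001801.
t = (0.4287 − 0.003838)/0.001801 = 236 days.

236 days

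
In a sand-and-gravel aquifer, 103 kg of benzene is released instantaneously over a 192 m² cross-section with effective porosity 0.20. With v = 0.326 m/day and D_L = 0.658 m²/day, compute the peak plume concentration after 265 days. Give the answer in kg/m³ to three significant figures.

The peak of an instantaneous 1D plume sits at x = vt; there the Gaussian factor is 1 and C_max = M/(n_e·A·√(4πDt)), where n_e·A is the pore area the mass is dissolved in.
√(4πDt) = √(4π × 0.658 × 265) = 46.81 m, so C_max = 103/(0.20 × 192 × 46.81) = 0.0573 kg/m³.

0.0573 kg/m³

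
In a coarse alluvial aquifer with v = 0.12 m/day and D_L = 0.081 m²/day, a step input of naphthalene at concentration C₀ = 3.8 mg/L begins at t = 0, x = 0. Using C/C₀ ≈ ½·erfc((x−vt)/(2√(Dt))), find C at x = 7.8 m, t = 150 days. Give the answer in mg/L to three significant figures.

For a continuous step input, C/C₀ ≈ ½·erfc((x−vt)/(2√(Dt))).
vt = 0.12 × 150 = 18 m and 2√(Dt) = 2√(0.081 × 150) = 6.971 m.
Argument (x−vt)/(2√(Dt)) = (7.8 − 18)/6.971 = -1.463; ½·erfc(-1.463) = 0.9807.
C = 3.8 × 0.9807 = 3.73 mg/L.

3.73 mg/L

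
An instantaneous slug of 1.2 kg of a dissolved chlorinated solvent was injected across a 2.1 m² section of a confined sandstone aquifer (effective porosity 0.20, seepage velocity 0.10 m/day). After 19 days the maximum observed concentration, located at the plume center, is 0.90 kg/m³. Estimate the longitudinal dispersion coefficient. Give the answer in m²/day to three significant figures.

At the plume center C_max = M/(n_e·A·√(4πDt)), so D = M²/(4πt·(n_e·A·C_max)²).
n_e·A·C_max = 0.20 × 2.1 × 0.90 = 0.3780 kg/m.
D = 1.2²/(4π × 19 × 0.3780²) = 0.0422 m²/day.

0.0422 m²/day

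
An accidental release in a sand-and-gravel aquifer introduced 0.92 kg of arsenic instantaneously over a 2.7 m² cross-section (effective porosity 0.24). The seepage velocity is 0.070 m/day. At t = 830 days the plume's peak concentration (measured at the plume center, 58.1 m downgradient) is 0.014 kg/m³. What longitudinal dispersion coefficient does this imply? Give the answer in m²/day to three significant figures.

At the plume center C_max = M/(n_e·A·√(4πDt)), so D = M²/(4πt·(n_e·A·C_max)²).
n_e·A·C_max = 0.24 × 2.7 × 0.014 = 0.009072 kg/m.
D = 0.92²/(4π × 830 × 0.009072²) = 0.986 m²/day.

0.986 m²/day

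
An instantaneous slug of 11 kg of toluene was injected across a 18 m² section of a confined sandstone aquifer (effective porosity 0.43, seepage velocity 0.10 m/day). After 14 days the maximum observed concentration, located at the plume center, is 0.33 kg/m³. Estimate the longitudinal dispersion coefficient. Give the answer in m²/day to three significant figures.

0.105 m²/day

At the plume center C_max = M/(n_e·A·√(4πDt)), so D = M²/(4πt·(n_e·A·C_max)²).
n_e·A·C_max = 0.43 × 18 × 0.33 = 2.554 kg/m.
D = 11²/(4π × 14 × 2.554²) = 0.105 m²/day.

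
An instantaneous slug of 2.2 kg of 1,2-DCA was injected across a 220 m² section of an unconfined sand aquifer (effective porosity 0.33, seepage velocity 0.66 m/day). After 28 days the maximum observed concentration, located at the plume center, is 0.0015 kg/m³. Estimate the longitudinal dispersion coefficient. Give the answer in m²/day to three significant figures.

At the plume center C_max = M/(n_e·A·√(4πDt)), so D = M²/(4πt·(n_e·A·C_max)²).
n_e·A·C_max = 0.33 × 220 × 0.0015 = 0.1089 kg/m.
D = 2.2²/(4π × 28 × 0.1089²) = 1.16 m²/day.

1.16 m²/day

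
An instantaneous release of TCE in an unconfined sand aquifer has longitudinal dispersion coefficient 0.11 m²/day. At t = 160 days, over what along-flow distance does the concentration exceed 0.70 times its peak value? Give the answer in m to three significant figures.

10.0 m

The plume is Gaussian with σ = √(2Dt) = √(2 × 0.11 × 160) = 5.933 m.
C/C_peak = exp(−Δx²/(2σ²)) = 0.70 ⇒ Δx = σ·√(−2 ln 0.70) = 5.933 × 0.8446 = 5.011 m.
Width = 2Δx = 10.0 m.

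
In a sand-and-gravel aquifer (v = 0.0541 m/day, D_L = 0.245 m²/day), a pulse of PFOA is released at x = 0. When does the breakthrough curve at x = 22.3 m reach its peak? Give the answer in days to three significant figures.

For the 1D instantaneous-source solution, setting ∂C/∂t = 0 at fixed x gives v²t² + 2Dt − x² = 0, so t = (√(D² + v²x²) − D)/v².
√(D² + v²x²) = √(0.245² + 0.0541² × 22.3²) = 1.231; v² = 0.00292681.
t = (1.231 − 0.245)/0.00292681 = 337 days (vs. the pure-advection estimate x/v = 412 d).

337 days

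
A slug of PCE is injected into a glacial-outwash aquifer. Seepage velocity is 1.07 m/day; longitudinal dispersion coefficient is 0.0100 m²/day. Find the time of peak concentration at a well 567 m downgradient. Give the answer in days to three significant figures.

For the 1D instantaneous-source solution, setting ∂C/∂t = 0 at fixed x gives v²t² + 2Dt − x² = 0, so t = (√(D² + v²x²) − D)/v².
√(D² + v²x²) = √(0.0100² + 1.07² × 567²) = 606.7; v² = 1.1449.
t = (606.7 − 0.0100)/1.1449 = 530 days (vs. the pure-advection estimate x/v = 530 d).

530 days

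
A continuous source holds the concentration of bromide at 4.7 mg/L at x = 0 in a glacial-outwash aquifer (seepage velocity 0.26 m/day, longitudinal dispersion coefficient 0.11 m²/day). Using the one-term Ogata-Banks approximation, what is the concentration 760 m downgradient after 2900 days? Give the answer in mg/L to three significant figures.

For a continuous step input, C/C₀ ≈ ½·erfc((x−vt)/(2√(Dt))).
vt = 0.26 × 2900 = 754 m and 2√(Dt) = 2√(0.11 × 2900) = 35.72 m.
Argument (x−vt)/(2√(Dt)) = (760 − 754)/35.72 = 0.1680; ½·erfc(0.1680) = 0.4061.
C = 4.7 × 0.4061 = 1.91 mg/L.

1.91 mg/L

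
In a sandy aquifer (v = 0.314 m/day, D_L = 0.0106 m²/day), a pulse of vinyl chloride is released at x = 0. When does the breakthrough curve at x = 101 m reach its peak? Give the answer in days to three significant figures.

322 days

For the 1D instantaneous-source solution, setting ∂C/∂t = 0 at fixed x gives v²t² + 2Dt − x² = 0, so t = (√(D² + v²x²) − D)/v².
√(D² + v²x²) = √(0.0106² + 0.314² × 101²) = 31.71; v² = 0.098596.
t = (31.71 − 0.0106)/0.098596 = 322 days (vs. the pure-advection estimate x/v = 322 d).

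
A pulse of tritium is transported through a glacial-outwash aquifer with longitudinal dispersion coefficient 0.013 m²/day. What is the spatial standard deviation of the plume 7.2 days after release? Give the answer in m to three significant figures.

Dispersive spreading gives a Gaussian with σ² = 2Dt; advection only shifts the center.
σ = √(2 × 0.013 × 7.2) = 0.433 m.

0.433 m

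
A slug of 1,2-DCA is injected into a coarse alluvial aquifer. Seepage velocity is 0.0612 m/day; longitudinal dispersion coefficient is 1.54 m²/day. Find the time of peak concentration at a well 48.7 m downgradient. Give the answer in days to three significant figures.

485 days

For the 1D instantaneous-source solution, setting ∂C/∂t = 0 at fixed x gives v²t² + 2Dt − x² = 0, so t = (√(D² + v²x²) − D)/v².
√(D² + v²x²) = √(1.54² + 0.0612² × 48.7²) = 3.355; v² = 0.00374544.
t = (3.355 − 1.54)/0.00374544 = 485 days (vs. the pure-advection estimate x/v = 796 d).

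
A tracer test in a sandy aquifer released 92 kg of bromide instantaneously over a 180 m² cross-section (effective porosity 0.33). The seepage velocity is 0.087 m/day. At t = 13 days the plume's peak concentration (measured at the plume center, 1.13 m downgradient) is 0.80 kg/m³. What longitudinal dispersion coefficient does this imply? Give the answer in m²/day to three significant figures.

0.0229 m²/day

At the plume center C_max = M/(n_e·A·√(4πDt)), so D = M²/(4πt·(n_e·A·C_max)²).
n_e·A·C_max = 0.33 × 180 × 0.80 = 47.52 kg/m.
D = 92²/(4π × 13 × 47.52²) = 0.0229 m²/day.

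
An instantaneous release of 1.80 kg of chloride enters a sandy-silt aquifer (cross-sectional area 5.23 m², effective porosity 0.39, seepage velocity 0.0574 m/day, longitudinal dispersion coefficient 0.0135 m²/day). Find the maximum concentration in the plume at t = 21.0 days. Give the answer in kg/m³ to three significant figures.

The peak of an instantaneous 1D plume sits at x = vt; there the Gaussian factor is 1 and C_max = M/(n_e·A·√(4πDt)), where n_e·A is the pore area the mass is dissolved in.
√(4πDt) = √(4π × 0.0135 × 21.0) = 1.887 m, so C_max = 1.80/(0.39 × 5.23 × 1.887) = 0.468 kg/m³.

0.468 kg/m³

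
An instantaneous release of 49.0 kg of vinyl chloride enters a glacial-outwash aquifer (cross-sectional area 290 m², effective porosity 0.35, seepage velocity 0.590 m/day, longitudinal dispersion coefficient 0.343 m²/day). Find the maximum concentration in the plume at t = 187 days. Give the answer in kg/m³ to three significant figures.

0.0170 kg/m³

The peak of an instantaneous 1D plume sits at x = vt; there the Gaussian factor is 1 and C_max = M/(n_e·A·√(4πDt)), where n_e·A is the pore area the mass is dissolved in.
√(4πDt) = √(4π × 0.343 × 187) = 28.39 m, so C_max = 49.0/(0.35 × 290 × 28.39) = 0.0170 kg/m³.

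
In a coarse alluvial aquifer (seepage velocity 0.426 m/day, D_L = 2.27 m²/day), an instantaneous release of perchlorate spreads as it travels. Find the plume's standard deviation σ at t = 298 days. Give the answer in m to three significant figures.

36.8 m

Dispersive spreading gives a Gaussian with σ² = 2Dt; advection only shifts the center.
σ = √(2 × 2.27 × 298) = 36.8 m.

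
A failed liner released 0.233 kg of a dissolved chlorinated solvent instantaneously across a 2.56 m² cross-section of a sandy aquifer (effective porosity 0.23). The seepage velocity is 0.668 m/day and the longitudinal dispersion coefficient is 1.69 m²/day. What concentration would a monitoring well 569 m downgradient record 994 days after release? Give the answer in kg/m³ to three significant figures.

For an instantaneous plane source, C(x,t) = M/(n_e·A·√(4πDt)) · exp(−(x−vt)²/(4Dt)), with n_e·A the pore (flow) area.
Plume center vt = 0.668 × 994 = 663.992 m, so the well at 569 m is 94.992 m upgradient of the peak.
√(4πDt) = 145.3 m, giving peak height M/(n_e·A·√(4πDt)) = 0.233/(0.23 × 2.56 × 145.3) = 0.002723 kg/m³.
(x−vt)²/(4Dt) = (-94.992)²/(4 × 1.69 × 994) = 1.343; exp(−1.343) = 0.2611.
C = 0.002723 × 0.2611 = 0.000711 kg/m³.

0.000711 kg/m³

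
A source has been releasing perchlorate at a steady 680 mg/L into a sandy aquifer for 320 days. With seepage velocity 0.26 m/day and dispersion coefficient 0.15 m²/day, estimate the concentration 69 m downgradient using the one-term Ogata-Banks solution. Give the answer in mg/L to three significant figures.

630 mg/L

For a continuous step input, C/C₀ ≈ ½·erfc((x−vt)/(2√(Dt))).
vt = 0.26 × 320 = 83.2 m and 2√(Dt) = 2√(0.15 × 320) = 13.86 m.
Argument (x−vt)/(2√(Dt)) = (69 − 83.2)/13.86 = -1.025; ½·erfc(-1.025) = 0.9264.
C = 680 × 0.9264 = 630 mg/L.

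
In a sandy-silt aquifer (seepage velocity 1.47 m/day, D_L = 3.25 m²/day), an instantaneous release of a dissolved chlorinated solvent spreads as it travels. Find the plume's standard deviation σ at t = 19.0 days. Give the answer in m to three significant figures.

Dispersive spreading gives a Gaussian with σ² = 2Dt; advection only shifts the center.
σ = √(2 × 3.25 × 19.0) = 11.1 m.

11.1 m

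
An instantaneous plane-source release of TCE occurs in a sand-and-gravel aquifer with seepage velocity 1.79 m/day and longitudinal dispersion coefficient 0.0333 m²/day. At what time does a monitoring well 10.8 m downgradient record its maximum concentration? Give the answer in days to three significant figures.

6.02 days

For the 1D instantaneous-source solution, setting ∂C/∂t = 0 at fixed x gives v²t² + 2Dt − x² = 0, so t = (√(D² + v²x²) − D)/v².
√(D² + v²x²) = √(0.0333² + 1.79² × 10.8²) = 19.33; v² = 3.2041.
t = (19.33 − 0.0333)/3.2041 = 6.02 days (vs. the pure-advection estimate x/v = 6.03 d).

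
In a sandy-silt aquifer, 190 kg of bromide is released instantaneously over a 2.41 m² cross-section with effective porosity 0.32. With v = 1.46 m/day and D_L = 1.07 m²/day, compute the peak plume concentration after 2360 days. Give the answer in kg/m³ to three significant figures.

1.38 kg/m³

The peak of an instantaneous 1D plume sits at x = vt; there the Gaussian factor is 1 and C_max = M/(n_e·A·√(4πDt)), where n_e·A is the pore area the mass is dissolved in.
√(4πDt) = √(4π × 1.07 × 2360) = 178.1 m, so C_max = 190/(0.32 × 2.41 × 178.1) = 1.38 kg/m³.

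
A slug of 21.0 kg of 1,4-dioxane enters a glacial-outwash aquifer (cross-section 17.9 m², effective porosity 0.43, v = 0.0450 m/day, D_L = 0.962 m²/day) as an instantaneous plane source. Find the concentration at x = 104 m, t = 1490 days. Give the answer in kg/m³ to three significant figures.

For an instantaneous plane source, C(x,t) = M/(n_e·A·√(4πDt)) · exp(−(x−vt)²/(4Dt)), with n_e·A the pore (flow) area.
Plume center vt = 0.0450 × 1490 = 67.05 m, so the well at 104 m is 36.95 m downgradient of the peak.
√(4πDt) = 134.2 m, giving peak height M/(n_e·A·√(4πDt)) = 21.0/(0.43 × 17.9 × 134.2) = 0.02033 kg/m³.
(x−vt)²/(4Dt) = (36.95)²/(4 × 0.962 × 1490) = 0.2381; exp(−0.2381) = 0.7881.
C = 0.02033 × 0.7881 = 0.0160 kg/m³.

0.0160 kg/m³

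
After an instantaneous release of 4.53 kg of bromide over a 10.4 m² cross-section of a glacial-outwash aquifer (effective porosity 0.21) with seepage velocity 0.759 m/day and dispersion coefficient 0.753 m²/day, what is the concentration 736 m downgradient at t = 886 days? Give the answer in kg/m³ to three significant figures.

0.00499 kg/m³

For an instantaneous plane source, C(x,t) = M/(n_e·A·√(4πDt)) · exp(−(x−vt)²/(4Dt)), with n_e·A the pore (flow) area.
Plume center vt = 0.759 × 886 = 672.474 m, so the well at 736 m is 63.526 m downgradient of the peak.
√(4πDt) = 91.56 m, giving peak height M/(n_e·A·√(4πDt)) = 4.53/(0.21 × 10.4 × 91.56) = 0.02265 kg/m³.
(x−vt)²/(4Dt) = (63.526)²/(4 × 0.753 × 886) = 1.512; exp(−1.512) = 0.2205.
C = 0.02265 × 0.2205 = 0.00499 kg/m³.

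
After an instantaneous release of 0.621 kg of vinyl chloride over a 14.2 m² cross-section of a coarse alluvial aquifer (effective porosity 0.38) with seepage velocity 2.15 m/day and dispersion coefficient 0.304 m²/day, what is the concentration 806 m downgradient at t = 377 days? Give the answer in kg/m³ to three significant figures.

0.00290 kg/m³

For an instantaneous plane source, C(x,t) = M/(n_e·A·√(4πDt)) · exp(−(x−vt)²/(4Dt)), with n_e·A the pore (flow) area.
Plume center vt = 2.15 × 377 = 810.55 m, so the well at 806 m is 4.55 m upgradient of the peak.
√(4πDt) = 37.95 m, giving peak height M/(n_e·A·√(4πDt)) = 0.621/(0.38 × 14.2 × 37.95) = 0.003033 kg/m³.
(x−vt)²/(4Dt) = (-4.55)²/(4 × 0.304 × 377) = 0.04516; exp(−0.04516) = 0.9558.
C = 0.003033 × 0.9558 = 0.00290 kg/m³.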